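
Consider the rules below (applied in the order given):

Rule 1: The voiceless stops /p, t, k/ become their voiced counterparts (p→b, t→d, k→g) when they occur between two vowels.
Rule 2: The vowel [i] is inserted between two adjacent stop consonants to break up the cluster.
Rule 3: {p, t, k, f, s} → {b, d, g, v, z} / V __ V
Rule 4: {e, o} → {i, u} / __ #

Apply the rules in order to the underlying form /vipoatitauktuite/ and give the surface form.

viboadidaugiduidi

Rule 1 (intervocalic voicing): /p/ is a voiceless stop between vowels /i/ and /o/, so it voices to [b]. /t/ is a voiceless stop between vowels /a/ and /i/, so it voices to [d]. /t/ is a voiceless stop between vowels /i/ and /a/, so it voices to [d]. /t/ is a voiceless stop between vowels /i/ and /e/, so it voices to [d]. /vipoatitauktuite/ → viboadidauktuide.
Rule 2 (stop-cluster i-epenthesis): /k/ and /t/ form a stop–stop cluster, so [i] is inserted between them. /viboadidauktuide/ → viboadidaukituide.
Rule 3 (intervocalic voicing): /k/ is a voiceless obstruent between vowels /u/ and /i/, so it voices to [g]. /t/ is a voiceless obstruent between vowels /i/ and /u/, so it voices to [d]. /viboadidaukituide/ → viboadidaugiduide.
Rule 4 (final vowel raising): /e/ is a mid vowel in word-final position, so it raises to [i]. /viboadidaugiduide/ → viboadidaugiduidi.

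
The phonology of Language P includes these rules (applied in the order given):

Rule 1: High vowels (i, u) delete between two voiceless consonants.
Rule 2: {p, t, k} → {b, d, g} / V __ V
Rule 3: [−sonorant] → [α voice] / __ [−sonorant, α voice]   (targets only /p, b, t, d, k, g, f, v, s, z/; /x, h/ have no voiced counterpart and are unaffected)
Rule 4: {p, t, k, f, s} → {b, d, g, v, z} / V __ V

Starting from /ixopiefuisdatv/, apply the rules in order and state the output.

Rule 1 (high vowel syncope): no segment meets the environment; /ixopiefuisdatv/ is unchanged.
Rule 2 (intervocalic voicing): /p/ is a voiceless stop between vowels /o/ and /i/, so it voices to [b]. /ixopiefuisdatv/ → ixobiefuisdatv.
Rule 3 (regressive voicing assimilation): /s/ precedes the voiced obstruent /d/, so it voices to [z] by assimilation. /t/ precedes the voiced obstruent /v/, so it voices to [d] by assimilation. /ixobiefuisdatv/ → ixobiefuizdadv.
Rule 4 (intervocalic voicing): /f/ is a voiceless obstruent between vowels /e/ and /u/, so it voices to [v]. /ixobiefuizdadv/ → ixobievuizdadv.

ixobievuizdadv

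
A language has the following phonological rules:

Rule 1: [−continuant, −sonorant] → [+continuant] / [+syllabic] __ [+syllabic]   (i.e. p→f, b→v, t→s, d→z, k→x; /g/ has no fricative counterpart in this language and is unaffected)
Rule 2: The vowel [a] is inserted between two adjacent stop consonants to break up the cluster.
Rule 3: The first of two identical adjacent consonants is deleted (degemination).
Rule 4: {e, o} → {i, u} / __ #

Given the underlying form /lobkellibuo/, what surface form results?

lobakelivuu

Rule 1 (intervocalic spirantization): /b/ is a stop between vowels /i/ and /u/, so it spirantizes to the fricative [v]. /lobkellibuo/ → lobkellivuo.
Rule 2 (stop-cluster a-epenthesis): /b/ and /k/ form a stop–stop cluster, so [a] is inserted between them. /lobkellivuo/ → lobakellivuo.
Rule 3 (degemination): /ll/ is a geminate; the first /l/ deletes. /lobakellivuo/ → lobakelivuo.
Rule 4 (final vowel raising): /o/ is a mid vowel in word-final position, so it raises to [u]. /lobakelivuo/ → lobakelivuu.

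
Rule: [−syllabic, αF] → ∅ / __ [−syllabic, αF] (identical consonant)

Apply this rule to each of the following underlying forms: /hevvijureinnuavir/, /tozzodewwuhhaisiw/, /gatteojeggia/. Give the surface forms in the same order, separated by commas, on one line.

hevijureinuavir, tozodewuhaisiw, gateojegia

/hevvijureinnuavir/: /vv/ is a geminate; the first /v/ deletes. /nn/ is a geminate; the first /n/ deletes. → [hevijureinuavir].
/tozzodewwuhhaisiw/: /zz/ is a geminate; the first /z/ deletes. /ww/ is a geminate; the first /w/ deletes. /hh/ is a geminate; the first /h/ deletes. → [tozodewuhaisiw].
/gatteojeggia/: /tt/ is a geminate; the first /t/ deletes. /gg/ is a geminate; the first /g/ deletes. → [gateojegia].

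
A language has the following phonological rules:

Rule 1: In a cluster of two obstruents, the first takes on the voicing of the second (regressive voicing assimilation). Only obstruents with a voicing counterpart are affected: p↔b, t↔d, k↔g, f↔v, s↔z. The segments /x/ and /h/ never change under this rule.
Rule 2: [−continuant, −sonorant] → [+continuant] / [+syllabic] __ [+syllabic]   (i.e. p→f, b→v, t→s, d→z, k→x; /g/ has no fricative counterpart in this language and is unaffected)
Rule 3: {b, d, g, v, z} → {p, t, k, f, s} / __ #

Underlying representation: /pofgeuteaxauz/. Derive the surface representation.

Rule 1 (regressive voicing assimilation): /f/ precedes the voiced obstruent /g/, so it voices to [v] by assimilation. /pofgeuteaxauz/ → povgeuteaxauz.
Rule 2 (intervocalic spirantization): /t/ is a stop between vowels /u/ and /e/, so it spirantizes to the fricative [s]. /povgeuteaxauz/ → povgeuseaxauz.
Rule 3 (final devoicing): /z/ is a voiced obstruent in word-final position, so it devoices to [s]. /povgeuseaxauz/ → povgeuseaxaus.

povgeuseaxaus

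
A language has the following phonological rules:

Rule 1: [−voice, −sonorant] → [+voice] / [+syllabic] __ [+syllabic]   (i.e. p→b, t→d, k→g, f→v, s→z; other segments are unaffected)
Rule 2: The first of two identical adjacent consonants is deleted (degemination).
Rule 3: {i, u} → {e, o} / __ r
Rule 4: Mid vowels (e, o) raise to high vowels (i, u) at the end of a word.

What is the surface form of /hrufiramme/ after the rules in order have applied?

Rule 1 (intervocalic voicing): /f/ is a voiceless obstruent between vowels /u/ and /i/, so it voices to [v]. /hrufiramme/ → hruviramme.
Rule 2 (degemination): /mm/ is a geminate; the first /m/ deletes. /hruviramme/ → hruvirame.
Rule 3 (pre-rhotic lowering): /i/ is a high vowel immediately before /r/, so it lowers to [e]. /hruvirame/ → hruverame.
Rule 4 (final vowel raising): /e/ is a mid vowel in word-final position, so it raises to [i]. /hruverame/ → hruverami.

hruverami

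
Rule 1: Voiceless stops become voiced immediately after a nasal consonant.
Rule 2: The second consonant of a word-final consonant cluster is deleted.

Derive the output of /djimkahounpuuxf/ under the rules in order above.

Rule 1 (post-nasal voicing): /k/ is a voiceless stop immediately after the nasal /m/, so it voices to [g]. /p/ is a voiceless stop immediately after the nasal /n/, so it voices to [b]. /djimkahounpuuxf/ → djimgahounbuuxf.
Rule 2 (final cluster simplification): /f/ is the second consonant of a word-final cluster /xf/, so it deletes. /djimgahounbuuxf/ → djimgahounbuux.

djimgahounbuux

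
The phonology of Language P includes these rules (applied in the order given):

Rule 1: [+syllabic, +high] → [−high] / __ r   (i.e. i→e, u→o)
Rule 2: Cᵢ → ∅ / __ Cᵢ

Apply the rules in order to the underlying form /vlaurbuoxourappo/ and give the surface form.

vlaorbuoxoorapo

Rule 1 (pre-rhotic lowering): /u/ is a high vowel immediately before /r/, so it lowers to [o]. /u/ is a high vowel immediately before /r/, so it lowers to [o]. /vlaurbuoxourappo/ → vlaorbuoxoorappo.
Rule 2 (degemination): /pp/ is a geminate; the first /p/ deletes. /vlaorbuoxoorappo/ → vlaorbuoxoorapo.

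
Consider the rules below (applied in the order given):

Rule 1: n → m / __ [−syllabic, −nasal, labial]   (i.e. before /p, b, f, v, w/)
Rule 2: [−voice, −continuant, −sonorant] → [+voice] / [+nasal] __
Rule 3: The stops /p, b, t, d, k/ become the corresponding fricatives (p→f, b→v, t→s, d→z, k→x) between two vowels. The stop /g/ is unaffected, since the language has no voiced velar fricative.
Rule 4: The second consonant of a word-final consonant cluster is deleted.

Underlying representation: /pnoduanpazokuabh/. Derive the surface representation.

Rule 1 (nasal place assimilation): /n/ precedes the labial consonant /p/, so it assimilates in place to [m]. /pnoduanpazokuabh/ → pnoduampazokuabh.
Rule 2 (post-nasal voicing): /p/ is a voiceless stop immediately after the nasal /m/, so it voices to [b]. /pnoduampazokuabh/ → pnoduambazokuabh.
Rule 3 (intervocalic spirantization): /d/ is a stop between vowels /o/ and /u/, so it spirantizes to the fricative [z]. /k/ is a stop between vowels /o/ and /u/, so it spirantizes to the fricative [x]. /pnoduambazokuabh/ → pnozuambazoxuabh.
Rule 4 (final cluster simplification): /h/ is the second consonant of a word-final cluster /bh/, so it deletes. /pnozuambazoxuabh/ → pnozuambazoxuab.

pnozuambazoxuab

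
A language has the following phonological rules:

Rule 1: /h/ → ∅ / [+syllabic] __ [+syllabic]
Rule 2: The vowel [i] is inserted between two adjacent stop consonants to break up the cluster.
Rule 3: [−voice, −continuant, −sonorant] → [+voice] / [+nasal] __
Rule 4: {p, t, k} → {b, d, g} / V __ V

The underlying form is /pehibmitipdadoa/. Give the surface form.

Rule 1 (intervocalic h-deletion): /h/ occurs between vowels /e/ and /i/, so it deletes. /pehibmitipdadoa/ → peibmitipdadoa.
Rule 2 (stop-cluster i-epenthesis): /p/ and /d/ form a stop–stop cluster, so [i] is inserted between them. /peibmitipdadoa/ → peibmitipidadoa.
Rule 3 (post-nasal voicing): no segment meets the environment; /peibmitipidadoa/ is unchanged.
Rule 4 (intervocalic voicing): /t/ is a voiceless stop between vowels /i/ and /i/, so it voices to [d]. /p/ is a voiceless stop between vowels /i/ and /i/, so it voices to [b]. /peibmitipidadoa/ → peibmidibidadoa.

peibmidibidadoa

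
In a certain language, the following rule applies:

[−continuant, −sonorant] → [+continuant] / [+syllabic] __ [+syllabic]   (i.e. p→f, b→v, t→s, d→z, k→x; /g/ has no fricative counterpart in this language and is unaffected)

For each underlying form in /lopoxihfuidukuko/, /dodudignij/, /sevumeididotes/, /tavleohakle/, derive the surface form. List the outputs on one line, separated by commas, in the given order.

lofoxihfuizuxuxo, dozuzignij, sevumeizizoses, tavleohakle

/lopoxihfuidukuko/: /p/ is a stop between vowels /o/ and /o/, so it spirantizes to the fricative [f]. /d/ is a stop between vowels /i/ and /u/, so it spirantizes to the fricative [z]. /k/ is a stop between vowels /u/ and /u/, so it spirantizes to the fricative [x]. /k/ is a stop between vowels /u/ and /o/, so it spirantizes to the fricative [x]. → [lofoxihfuizuxuxo].
/dodudignij/: /d/ is a stop between vowels /o/ and /u/, so it spirantizes to the fricative [z]. /d/ is a stop between vowels /u/ and /i/, so it spirantizes to the fricative [z]. → [dozuzignij].
/sevumeididotes/: /d/ is a stop between vowels /i/ and /i/, so it spirantizes to the fricative [z]. /d/ is a stop between vowels /i/ and /o/, so it spirantizes to the fricative [z]. /t/ is a stop between vowels /o/ and /e/, so it spirantizes to the fricative [s]. → [sevumeizizoses].
/tavleohakle/: the rule's environment is not met; surfaces unchanged as [tavleohakle].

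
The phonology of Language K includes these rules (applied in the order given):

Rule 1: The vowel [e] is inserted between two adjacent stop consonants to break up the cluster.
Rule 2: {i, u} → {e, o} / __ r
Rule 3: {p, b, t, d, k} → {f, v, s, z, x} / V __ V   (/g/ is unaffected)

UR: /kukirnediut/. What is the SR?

Rule 1 (stop-cluster e-epenthesis): no segment meets the environment; /kukirnediut/ is unchanged.
Rule 2 (pre-rhotic lowering): /i/ is a high vowel immediately before /r/, so it lowers to [e]. /kukirnediut/ → kukernediut.
Rule 3 (intervocalic spirantization): /k/ is a stop between vowels /u/ and /e/, so it spirantizes to the fricative [x]. /d/ is a stop between vowels /e/ and /i/, so it spirantizes to the fricative [z]. /kukernediut/ → kuxerneziut.

kuxerneziut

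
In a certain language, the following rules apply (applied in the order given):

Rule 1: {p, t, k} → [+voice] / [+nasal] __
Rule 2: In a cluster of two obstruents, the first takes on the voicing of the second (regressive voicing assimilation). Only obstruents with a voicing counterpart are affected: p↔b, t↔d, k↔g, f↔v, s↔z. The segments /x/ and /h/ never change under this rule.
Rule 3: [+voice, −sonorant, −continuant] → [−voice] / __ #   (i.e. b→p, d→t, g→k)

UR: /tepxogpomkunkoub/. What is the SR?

tepxokpomgungoup

Rule 1 (post-nasal voicing): /k/ is a voiceless stop immediately after the nasal /m/, so it voices to [g]. /k/ is a voiceless stop immediately after the nasal /n/, so it voices to [g]. /tepxogpomkunkoub/ → tepxogpomgungoub.
Rule 2 (regressive voicing assimilation): /g/ precedes the voiceless obstruent /p/, so it devoices to [k] by assimilation. /tepxogpomgungoub/ → tepxokpomgungoub.
Rule 3 (final devoicing): /b/ is a voiced stop in word-final position, so it devoices to [p]. /tepxokpomgungoub/ → tepxokpomgungoup.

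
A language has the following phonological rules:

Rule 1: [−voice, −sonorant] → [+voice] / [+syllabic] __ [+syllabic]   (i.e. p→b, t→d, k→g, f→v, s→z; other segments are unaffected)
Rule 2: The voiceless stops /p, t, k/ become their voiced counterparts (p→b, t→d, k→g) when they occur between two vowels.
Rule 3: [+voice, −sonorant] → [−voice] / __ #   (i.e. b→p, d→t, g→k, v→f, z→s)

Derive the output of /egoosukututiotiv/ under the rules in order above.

Rule 1 (intervocalic voicing): /s/ is a voiceless obstruent between vowels /o/ and /u/, so it voices to [z]. /k/ is a voiceless obstruent between vowels /u/ and /u/, so it voices to [g]. /t/ is a voiceless obstruent between vowels /u/ and /u/, so it voices to [d]. /t/ is a voiceless obstruent between vowels /u/ and /i/, so it voices to [d]. /t/ is a voiceless obstruent between vowels /o/ and /i/, so it voices to [d]. /egoosukututiotiv/ → egoozugududiodiv.
Rule 2 (intervocalic voicing): no segment meets the environment; /egoozugududiodiv/ is unchanged.
Rule 3 (final devoicing): /v/ is a voiced obstruent in word-final position, so it devoices to [f]. /egoozugududiodiv/ → egoozugududiodif.

egoozugududiodif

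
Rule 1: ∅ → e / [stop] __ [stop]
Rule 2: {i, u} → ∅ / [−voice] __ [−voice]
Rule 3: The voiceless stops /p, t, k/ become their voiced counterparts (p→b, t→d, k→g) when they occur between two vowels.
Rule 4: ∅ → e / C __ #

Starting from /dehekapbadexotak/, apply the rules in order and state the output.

Rule 1 (stop-cluster e-epenthesis): /p/ and /b/ form a stop–stop cluster, so [e] is inserted between them. /dehekapbadexotak/ → dehekapebadexotak.
Rule 2 (high vowel syncope): no segment meets the environment; /dehekapebadexotak/ is unchanged.
Rule 3 (intervocalic voicing): /k/ is a voiceless stop between vowels /e/ and /a/, so it voices to [g]. /p/ is a voiceless stop between vowels /a/ and /e/, so it voices to [b]. /t/ is a voiceless stop between vowels /o/ and /a/, so it voices to [d]. /dehekapebadexotak/ → dehegabebadexodak.
Rule 4 (final e-epenthesis): the form ends in the consonant /k/, so [e] is inserted word-finally. /dehegabebadexodak/ → dehegabebadexodake.

dehegabebadexodake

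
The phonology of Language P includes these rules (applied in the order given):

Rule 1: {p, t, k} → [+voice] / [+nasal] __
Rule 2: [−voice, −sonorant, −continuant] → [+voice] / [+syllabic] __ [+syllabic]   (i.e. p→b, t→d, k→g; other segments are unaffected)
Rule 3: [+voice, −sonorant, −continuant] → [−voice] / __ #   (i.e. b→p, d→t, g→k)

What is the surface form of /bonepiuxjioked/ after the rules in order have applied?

bonebiuxjioget

Rule 1 (post-nasal voicing): no segment meets the environment; /bonepiuxjioked/ is unchanged.
Rule 2 (intervocalic voicing): /p/ is a voiceless stop between vowels /e/ and /i/, so it voices to [b]. /k/ is a voiceless stop between vowels /o/ and /e/, so it voices to [g]. /bonepiuxjioked/ → bonebiuxjioged.
Rule 3 (final devoicing): /d/ is a voiced stop in word-final position, so it devoices to [t]. /bonebiuxjioged/ → bonebiuxjioget.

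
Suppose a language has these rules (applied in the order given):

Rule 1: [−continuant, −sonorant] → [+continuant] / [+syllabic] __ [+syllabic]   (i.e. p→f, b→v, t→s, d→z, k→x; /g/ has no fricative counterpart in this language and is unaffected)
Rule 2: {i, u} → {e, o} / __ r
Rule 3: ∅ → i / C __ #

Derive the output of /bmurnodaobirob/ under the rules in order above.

bmornozaoverobi

Rule 1 (intervocalic spirantization): /d/ is a stop between vowels /o/ and /a/, so it spirantizes to the fricative [z]. /b/ is a stop between vowels /o/ and /i/, so it spirantizes to the fricative [v]. /bmurnodaobirob/ → bmurnozaovirob.
Rule 2 (pre-rhotic lowering): /u/ is a high vowel immediately before /r/, so it lowers to [o]. /i/ is a high vowel immediately before /r/, so it lowers to [e]. /bmurnozaovirob/ → bmornozaoverob.
Rule 3 (final i-epenthesis): the form ends in the consonant /b/, so [i] is inserted word-finally. /bmornozaoverob/ → bmornozaoverobi.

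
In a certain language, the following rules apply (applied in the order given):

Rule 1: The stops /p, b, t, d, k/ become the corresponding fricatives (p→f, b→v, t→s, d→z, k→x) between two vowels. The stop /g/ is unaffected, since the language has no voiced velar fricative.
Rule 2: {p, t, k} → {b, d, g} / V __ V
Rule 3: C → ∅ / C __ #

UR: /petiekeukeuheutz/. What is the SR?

pesiexeuxeuheut

Rule 1 (intervocalic spirantization): /t/ is a stop between vowels /e/ and /i/, so it spirantizes to the fricative [s]. /k/ is a stop between vowels /e/ and /e/, so it spirantizes to the fricative [x]. /k/ is a stop between vowels /u/ and /e/, so it spirantizes to the fricative [x]. /petiekeukeuheutz/ → pesiexeuxeuheutz.
Rule 2 (intervocalic voicing): no segment meets the environment; /pesiexeuxeuheutz/ is unchanged.
Rule 3 (final cluster simplification): /z/ is the second consonant of a word-final cluster /tz/, so it deletes. /pesiexeuxeuheutz/ → pesiexeuxeuheut.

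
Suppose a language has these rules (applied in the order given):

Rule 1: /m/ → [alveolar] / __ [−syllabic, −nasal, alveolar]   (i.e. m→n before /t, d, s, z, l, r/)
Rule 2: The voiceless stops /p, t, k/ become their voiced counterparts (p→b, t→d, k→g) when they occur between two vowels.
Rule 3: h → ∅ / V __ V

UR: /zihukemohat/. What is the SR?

ziugemoat

Rule 1 (nasal place assimilation): no segment meets the environment; /zihukemohat/ is unchanged.
Rule 2 (intervocalic voicing): /k/ is a voiceless stop between vowels /u/ and /e/, so it voices to [g]. /zihukemohat/ → zihugemohat.
Rule 3 (intervocalic h-deletion): /h/ occurs between vowels /i/ and /u/, so it deletes. /h/ occurs between vowels /o/ and /a/, so it deletes. /zihugemohat/ → ziugemoat.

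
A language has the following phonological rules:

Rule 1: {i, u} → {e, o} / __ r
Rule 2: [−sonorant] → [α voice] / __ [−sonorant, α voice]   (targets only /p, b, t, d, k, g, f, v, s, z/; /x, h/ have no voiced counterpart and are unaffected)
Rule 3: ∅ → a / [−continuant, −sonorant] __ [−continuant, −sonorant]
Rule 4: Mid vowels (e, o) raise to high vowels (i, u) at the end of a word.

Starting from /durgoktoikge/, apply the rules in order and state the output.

Rule 1 (pre-rhotic lowering): /u/ is a high vowel immediately before /r/, so it lowers to [o]. /durgoktoikge/ → dorgoktoikge.
Rule 2 (regressive voicing assimilation): /k/ precedes the voiced obstruent /g/, so it voices to [g] by assimilation. /dorgoktoikge/ → dorgoktoigge.
Rule 3 (stop-cluster a-epenthesis): /k/ and /t/ form a stop–stop cluster, so [a] is inserted between them. /g/ and /g/ form a stop–stop cluster, so [a] is inserted between them. /dorgoktoigge/ → dorgokatoigage.
Rule 4 (final vowel raising): /e/ is a mid vowel in word-final position, so it raises to [i]. /dorgokatoigage/ → dorgokatoigagi.

dorgokatoigagi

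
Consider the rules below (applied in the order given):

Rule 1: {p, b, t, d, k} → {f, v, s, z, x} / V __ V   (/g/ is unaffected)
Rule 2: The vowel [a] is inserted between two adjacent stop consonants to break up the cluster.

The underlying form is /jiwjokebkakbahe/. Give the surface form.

jiwjoxebakakabahe

Rule 1 (intervocalic spirantization): /k/ is a stop between vowels /o/ and /e/, so it spirantizes to the fricative [x]. /jiwjokebkakbahe/ → jiwjoxebkakbahe.
Rule 2 (stop-cluster a-epenthesis): /b/ and /k/ form a stop–stop cluster, so [a] is inserted between them. /k/ and /b/ form a stop–stop cluster, so [a] is inserted between them. /jiwjoxebkakbahe/ → jiwjoxebakakabahe.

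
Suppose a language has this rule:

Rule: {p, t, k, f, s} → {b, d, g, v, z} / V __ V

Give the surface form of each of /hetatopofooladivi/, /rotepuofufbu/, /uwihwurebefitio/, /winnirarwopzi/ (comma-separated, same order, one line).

/hetatopofooladivi/: /t/ is a voiceless obstruent between vowels /e/ and /a/, so it voices to [d]. /t/ is a voiceless obstruent between vowels /a/ and /o/, so it voices to [d]. /p/ is a voiceless obstruent between vowels /o/ and /o/, so it voices to [b]. /f/ is a voiceless obstruent between vowels /o/ and /o/, so it voices to [v]. → [hedadobovooladivi].
/rotepuofufbu/: /t/ is a voiceless obstruent between vowels /o/ and /e/, so it voices to [d]. /p/ is a voiceless obstruent between vowels /e/ and /u/, so it voices to [b]. /f/ is a voiceless obstruent between vowels /o/ and /u/, so it voices to [v]. → [rodebuovufbu].
/uwihwurebefitio/: /f/ is a voiceless obstruent between vowels /e/ and /i/, so it voices to [v]. /t/ is a voiceless obstruent between vowels /i/ and /i/, so it voices to [d]. → [uwihwurebevidio].
/winnirarwopzi/: the rule's environment is not met; surfaces unchanged as [winnirarwopzi].

hedadobovooladivi, rodebuovufbu, uwihwurebevidio, winnirarwopzi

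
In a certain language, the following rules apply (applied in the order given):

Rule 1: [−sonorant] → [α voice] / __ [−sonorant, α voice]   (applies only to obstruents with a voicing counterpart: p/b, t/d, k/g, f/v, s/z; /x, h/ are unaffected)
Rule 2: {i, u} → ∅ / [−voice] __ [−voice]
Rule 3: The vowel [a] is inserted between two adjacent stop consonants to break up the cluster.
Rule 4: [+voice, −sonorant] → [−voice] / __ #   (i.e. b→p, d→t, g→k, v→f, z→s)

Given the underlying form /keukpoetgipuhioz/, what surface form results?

Rule 1 (regressive voicing assimilation): /t/ precedes the voiced obstruent /g/, so it voices to [d] by assimilation. /keukpoetgipuhioz/ → keukpoedgipuhioz.
Rule 2 (high vowel syncope): /u/ is a high vowel flanked by voiceless consonants /p/ and /h/, so it deletes. /keukpoedgipuhioz/ → keukpoedgiphioz.
Rule 3 (stop-cluster a-epenthesis): /k/ and /p/ form a stop–stop cluster, so [a] is inserted between them. /d/ and /g/ form a stop–stop cluster, so [a] is inserted between them. /keukpoedgiphioz/ → keukapoedagiphioz.
Rule 4 (final devoicing): /z/ is a voiced obstruent in word-final position, so it devoices to [s]. /keukapoedagiphioz/ → keukapoedagiphios.

keukapoedagiphios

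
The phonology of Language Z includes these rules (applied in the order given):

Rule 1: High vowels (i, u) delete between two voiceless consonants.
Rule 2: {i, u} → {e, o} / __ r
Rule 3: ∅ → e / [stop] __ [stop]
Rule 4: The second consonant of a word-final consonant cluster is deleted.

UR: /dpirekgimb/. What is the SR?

deperekegim

Rule 1 (high vowel syncope): no segment meets the environment; /dpirekgimb/ is unchanged.
Rule 2 (pre-rhotic lowering): /i/ is a high vowel immediately before /r/, so it lowers to [e]. /dpirekgimb/ → dperekgimb.
Rule 3 (stop-cluster e-epenthesis): /d/ and /p/ form a stop–stop cluster, so [e] is inserted between them. /k/ and /g/ form a stop–stop cluster, so [e] is inserted between them. /dperekgimb/ → deperekegimb.
Rule 4 (final cluster simplification): /b/ is the second consonant of a word-final cluster /mb/, so it deletes. /deperekegimb/ → deperekegim.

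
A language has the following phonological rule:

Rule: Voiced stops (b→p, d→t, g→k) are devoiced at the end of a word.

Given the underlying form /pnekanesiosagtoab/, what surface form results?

pnekanesiosagtoap

Scanning /pnekanesiosagtoab/: /g/ at position 13 is not in the conditioning environment; /b/ is a voiced stop in word-final position, so it devoices to [p].
Result: [pnekanesiosagtoap].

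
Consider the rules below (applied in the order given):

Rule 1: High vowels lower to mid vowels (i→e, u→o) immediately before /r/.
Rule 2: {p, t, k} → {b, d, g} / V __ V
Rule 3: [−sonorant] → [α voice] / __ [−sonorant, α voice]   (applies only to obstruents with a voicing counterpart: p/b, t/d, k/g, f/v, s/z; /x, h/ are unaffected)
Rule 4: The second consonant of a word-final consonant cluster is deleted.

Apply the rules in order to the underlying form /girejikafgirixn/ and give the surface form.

gerejigavgerix

Rule 1 (pre-rhotic lowering): /i/ is a high vowel immediately before /r/, so it lowers to [e]. /i/ is a high vowel immediately before /r/, so it lowers to [e]. /girejikafgirixn/ → gerejikafgerixn.
Rule 2 (intervocalic voicing): /k/ is a voiceless stop between vowels /i/ and /a/, so it voices to [g]. /gerejikafgerixn/ → gerejigafgerixn.
Rule 3 (regressive voicing assimilation): /f/ precedes the voiced obstruent /g/, so it voices to [v] by assimilation. /gerejigafgerixn/ → gerejigavgerixn.
Rule 4 (final cluster simplification): /n/ is the second consonant of a word-final cluster /xn/, so it deletes. /gerejigavgerixn/ → gerejigavgerix.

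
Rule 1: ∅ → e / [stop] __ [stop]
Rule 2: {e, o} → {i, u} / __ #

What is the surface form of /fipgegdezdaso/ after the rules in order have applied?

fipegegedezdasu

Rule 1 (stop-cluster e-epenthesis): /p/ and /g/ form a stop–stop cluster, so [e] is inserted between them. /g/ and /d/ form a stop–stop cluster, so [e] is inserted between them. /fipgegdezdaso/ → fipegegedezdaso.
Rule 2 (final vowel raising): /o/ is a mid vowel in word-final position, so it raises to [u]. /fipegegedezdaso/ → fipegegedezdasu.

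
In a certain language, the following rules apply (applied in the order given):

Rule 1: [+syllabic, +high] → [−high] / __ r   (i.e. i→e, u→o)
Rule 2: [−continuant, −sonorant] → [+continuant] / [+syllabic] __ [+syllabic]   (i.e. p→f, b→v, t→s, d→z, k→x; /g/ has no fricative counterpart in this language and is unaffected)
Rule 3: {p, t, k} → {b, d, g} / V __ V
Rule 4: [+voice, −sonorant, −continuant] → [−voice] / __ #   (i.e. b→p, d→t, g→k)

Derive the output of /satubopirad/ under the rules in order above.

sasuvoferat

Rule 1 (pre-rhotic lowering): /i/ is a high vowel immediately before /r/, so it lowers to [e]. /satubopirad/ → satuboperad.
Rule 2 (intervocalic spirantization): /t/ is a stop between vowels /a/ and /u/, so it spirantizes to the fricative [s]. /b/ is a stop between vowels /u/ and /o/, so it spirantizes to the fricative [v]. /p/ is a stop between vowels /o/ and /e/, so it spirantizes to the fricative [f]. /satuboperad/ → sasuvoferad.
Rule 3 (intervocalic voicing): no segment meets the environment; /sasuvoferad/ is unchanged.
Rule 4 (final devoicing): /d/ is a voiced stop in word-final position, so it devoices to [t]. /sasuvoferad/ → sasuvoferat.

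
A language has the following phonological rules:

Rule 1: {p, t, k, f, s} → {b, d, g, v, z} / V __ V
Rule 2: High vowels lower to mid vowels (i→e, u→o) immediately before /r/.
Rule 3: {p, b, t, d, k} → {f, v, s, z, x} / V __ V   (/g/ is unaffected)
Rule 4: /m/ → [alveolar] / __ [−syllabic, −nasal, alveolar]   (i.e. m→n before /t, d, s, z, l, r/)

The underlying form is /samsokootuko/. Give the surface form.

Rule 1 (intervocalic voicing): /k/ is a voiceless obstruent between vowels /o/ and /o/, so it voices to [g]. /t/ is a voiceless obstruent between vowels /o/ and /u/, so it voices to [d]. /k/ is a voiceless obstruent between vowels /u/ and /o/, so it voices to [g]. /samsokootuko/ → samsogoodugo.
Rule 2 (pre-rhotic lowering): no segment meets the environment; /samsogoodugo/ is unchanged.
Rule 3 (intervocalic spirantization): /d/ is a stop between vowels /o/ and /u/, so it spirantizes to the fricative [z]. /samsogoodugo/ → samsogoozugo.
Rule 4 (nasal place assimilation): /m/ precedes the alveolar consonant /s/, so it assimilates in place to [n]. /samsogoozugo/ → sansogoozugo.

sansogoozugo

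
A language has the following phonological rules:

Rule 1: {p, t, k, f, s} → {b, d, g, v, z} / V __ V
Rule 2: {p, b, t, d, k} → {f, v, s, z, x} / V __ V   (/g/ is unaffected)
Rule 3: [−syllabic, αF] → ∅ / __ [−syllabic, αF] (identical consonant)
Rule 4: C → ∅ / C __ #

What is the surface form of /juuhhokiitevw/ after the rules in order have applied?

Rule 1 (intervocalic voicing): /k/ is a voiceless obstruent between vowels /o/ and /i/, so it voices to [g]. /t/ is a voiceless obstruent between vowels /i/ and /e/, so it voices to [d]. /juuhhokiitevw/ → juuhhogiidevw.
Rule 2 (intervocalic spirantization): /d/ is a stop between vowels /i/ and /e/, so it spirantizes to the fricative [z]. /juuhhogiidevw/ → juuhhogiizevw.
Rule 3 (degemination): /hh/ is a geminate; the first /h/ deletes. /juuhhogiizevw/ → juuhogiizevw.
Rule 4 (final cluster simplification): /w/ is the second consonant of a word-final cluster /vw/, so it deletes. /juuhogiizevw/ → juuhogiizev.

juuhogiizev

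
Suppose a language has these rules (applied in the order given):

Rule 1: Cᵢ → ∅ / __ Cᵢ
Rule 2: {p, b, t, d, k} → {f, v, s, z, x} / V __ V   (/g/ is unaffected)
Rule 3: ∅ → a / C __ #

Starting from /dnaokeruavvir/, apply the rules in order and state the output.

Rule 1 (degemination): /vv/ is a geminate; the first /v/ deletes. /dnaokeruavvir/ → dnaokeruavir.
Rule 2 (intervocalic spirantization): /k/ is a stop between vowels /o/ and /e/, so it spirantizes to the fricative [x]. /dnaokeruavir/ → dnaoxeruavir.
Rule 3 (final a-epenthesis): the form ends in the consonant /r/, so [a] is inserted word-finally. /dnaoxeruavir/ → dnaoxeruavira.

dnaoxeruavira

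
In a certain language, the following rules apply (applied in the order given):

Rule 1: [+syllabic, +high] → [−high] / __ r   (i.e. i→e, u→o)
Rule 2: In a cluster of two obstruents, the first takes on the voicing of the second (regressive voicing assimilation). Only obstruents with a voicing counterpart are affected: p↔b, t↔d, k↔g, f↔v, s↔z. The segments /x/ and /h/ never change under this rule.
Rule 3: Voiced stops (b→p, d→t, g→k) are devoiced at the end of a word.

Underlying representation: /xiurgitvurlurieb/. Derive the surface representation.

Rule 1 (pre-rhotic lowering): /u/ is a high vowel immediately before /r/, so it lowers to [o]. /u/ is a high vowel immediately before /r/, so it lowers to [o]. /u/ is a high vowel immediately before /r/, so it lowers to [o]. /xiurgitvurlurieb/ → xiorgitvorlorieb.
Rule 2 (regressive voicing assimilation): /t/ precedes the voiced obstruent /v/, so it voices to [d] by assimilation. /xiorgitvorlorieb/ → xiorgidvorlorieb.
Rule 3 (final devoicing): /b/ is a voiced stop in word-final position, so it devoices to [p]. /xiorgidvorlorieb/ → xiorgidvorloriep.

xiorgidvorloriep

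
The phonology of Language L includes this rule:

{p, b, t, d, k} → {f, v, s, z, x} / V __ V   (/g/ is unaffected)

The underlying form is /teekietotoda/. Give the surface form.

teexiesosoza

/k/ is a stop between vowels /e/ and /i/, so it spirantizes to the fricative [x].
/t/ is a stop between vowels /e/ and /o/, so it spirantizes to the fricative [s].
/t/ is a stop between vowels /o/ and /o/, so it spirantizes to the fricative [s].
/d/ is a stop between vowels /o/ and /a/, so it spirantizes to the fricative [z].
The other instance of /t/ does not occur in the required environment and remains unchanged.
Surface form: [teexiesosoza].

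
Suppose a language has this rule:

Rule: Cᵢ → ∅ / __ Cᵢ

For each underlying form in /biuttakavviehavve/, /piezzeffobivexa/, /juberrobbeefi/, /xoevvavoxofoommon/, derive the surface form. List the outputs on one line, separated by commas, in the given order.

biutakaviehave, piezefobivexa, juberobeefi, xoevavoxofoomon

/biuttakavviehavve/: /tt/ is a geminate; the first /t/ deletes. /vv/ is a geminate; the first /v/ deletes. /vv/ is a geminate; the first /v/ deletes. → [biutakaviehave].
/piezzeffobivexa/: /zz/ is a geminate; the first /z/ deletes. /ff/ is a geminate; the first /f/ deletes. → [piezefobivexa].
/juberrobbeefi/: /rr/ is a geminate; the first /r/ deletes. /bb/ is a geminate; the first /b/ deletes. → [juberobeefi].
/xoevvavoxofoommon/: /vv/ is a geminate; the first /v/ deletes. /mm/ is a geminate; the first /m/ deletes. → [xoevavoxofoomon].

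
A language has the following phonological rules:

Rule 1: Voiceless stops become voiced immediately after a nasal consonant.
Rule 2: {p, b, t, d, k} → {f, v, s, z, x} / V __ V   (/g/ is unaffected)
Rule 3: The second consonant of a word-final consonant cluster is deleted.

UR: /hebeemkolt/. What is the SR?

Rule 1 (post-nasal voicing): /k/ is a voiceless stop immediately after the nasal /m/, so it voices to [g]. /hebeemkolt/ → hebeemgolt.
Rule 2 (intervocalic spirantization): /b/ is a stop between vowels /e/ and /e/, so it spirantizes to the fricative [v]. /hebeemgolt/ → heveemgolt.
Rule 3 (final cluster simplification): /t/ is the second consonant of a word-final cluster /lt/, so it deletes. /heveemgolt/ → heveemgol.

heveemgol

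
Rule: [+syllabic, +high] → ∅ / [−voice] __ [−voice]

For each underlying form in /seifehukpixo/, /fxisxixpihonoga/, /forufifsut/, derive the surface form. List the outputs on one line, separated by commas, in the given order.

seifehkpxo, fxsxxphonoga, foruffst

/seifehukpixo/: /u/ is a high vowel flanked by voiceless consonants /h/ and /k/, so it deletes. /i/ is a high vowel flanked by voiceless consonants /p/ and /x/, so it deletes. → [seifehkpxo].
/fxisxixpihonoga/: /i/ is a high vowel flanked by voiceless consonants /x/ and /s/, so it deletes. /i/ is a high vowel flanked by voiceless consonants /x/ and /x/, so it deletes. /i/ is a high vowel flanked by voiceless consonants /p/ and /h/, so it deletes. → [fxsxxphonoga].
/forufifsut/: /i/ is a high vowel flanked by voiceless consonants /f/ and /f/, so it deletes. /u/ is a high vowel flanked by voiceless consonants /s/ and /t/, so it deletes. → [foruffst].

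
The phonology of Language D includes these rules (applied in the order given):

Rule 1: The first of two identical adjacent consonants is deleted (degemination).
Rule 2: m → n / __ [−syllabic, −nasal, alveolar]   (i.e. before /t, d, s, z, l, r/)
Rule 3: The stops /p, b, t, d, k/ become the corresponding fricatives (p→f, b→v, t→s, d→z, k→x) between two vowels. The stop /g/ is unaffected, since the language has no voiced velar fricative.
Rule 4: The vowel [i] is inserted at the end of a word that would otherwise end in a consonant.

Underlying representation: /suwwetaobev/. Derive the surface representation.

suwesaovevi

Rule 1 (degemination): /ww/ is a geminate; the first /w/ deletes. /suwwetaobev/ → suwetaobev.
Rule 2 (nasal place assimilation): no segment meets the environment; /suwetaobev/ is unchanged.
Rule 3 (intervocalic spirantization): /t/ is a stop between vowels /e/ and /a/, so it spirantizes to the fricative [s]. /b/ is a stop between vowels /o/ and /e/, so it spirantizes to the fricative [v]. /suwetaobev/ → suwesaovev.
Rule 4 (final i-epenthesis): the form ends in the consonant /v/, so [i] is inserted word-finally. /suwesaovev/ → suwesaovevi.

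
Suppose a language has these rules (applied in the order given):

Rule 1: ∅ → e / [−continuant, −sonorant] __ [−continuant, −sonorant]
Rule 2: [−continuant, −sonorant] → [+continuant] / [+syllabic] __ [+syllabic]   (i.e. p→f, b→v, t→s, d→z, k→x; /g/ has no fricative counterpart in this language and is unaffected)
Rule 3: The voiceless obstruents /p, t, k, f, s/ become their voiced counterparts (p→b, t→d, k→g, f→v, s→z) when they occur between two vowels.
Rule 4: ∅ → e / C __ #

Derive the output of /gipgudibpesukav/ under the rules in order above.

giveguzivevezuxave

Rule 1 (stop-cluster e-epenthesis): /p/ and /g/ form a stop–stop cluster, so [e] is inserted between them. /b/ and /p/ form a stop–stop cluster, so [e] is inserted between them. /gipgudibpesukav/ → gipegudibepesukav.
Rule 2 (intervocalic spirantization): /p/ is a stop between vowels /i/ and /e/, so it spirantizes to the fricative [f]. /d/ is a stop between vowels /u/ and /i/, so it spirantizes to the fricative [z]. /b/ is a stop between vowels /i/ and /e/, so it spirantizes to the fricative [v]. /p/ is a stop between vowels /e/ and /e/, so it spirantizes to the fricative [f]. /k/ is a stop between vowels /u/ and /a/, so it spirantizes to the fricative [x]. /gipegudibepesukav/ → gifeguzivefesuxav.
Rule 3 (intervocalic voicing): /f/ is a voiceless obstruent between vowels /i/ and /e/, so it voices to [v]. /f/ is a voiceless obstruent between vowels /e/ and /e/, so it voices to [v]. /s/ is a voiceless obstruent between vowels /e/ and /u/, so it voices to [z]. /gifeguzivefesuxav/ → giveguzivevezuxav.
Rule 4 (final e-epenthesis): the form ends in the consonant /v/, so [e] is inserted word-finally. /giveguzivevezuxav/ → giveguzivevezuxave.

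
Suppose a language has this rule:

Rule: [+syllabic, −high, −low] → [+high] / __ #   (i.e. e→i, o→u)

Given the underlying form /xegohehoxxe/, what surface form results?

/e/ is a mid vowel in word-final position, so it raises to [i].
Surface form: [xegohehoxxi].

xegohehoxxi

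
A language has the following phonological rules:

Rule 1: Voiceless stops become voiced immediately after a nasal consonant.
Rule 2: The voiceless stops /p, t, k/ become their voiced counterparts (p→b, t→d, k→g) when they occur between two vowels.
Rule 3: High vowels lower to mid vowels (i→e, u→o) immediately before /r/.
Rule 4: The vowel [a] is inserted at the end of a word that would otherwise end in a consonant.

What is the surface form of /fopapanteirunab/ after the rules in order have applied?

Rule 1 (post-nasal voicing): /t/ is a voiceless stop immediately after the nasal /n/, so it voices to [d]. /fopapanteirunab/ → fopapandeirunab.
Rule 2 (intervocalic voicing): /p/ is a voiceless stop between vowels /o/ and /a/, so it voices to [b]. /p/ is a voiceless stop between vowels /a/ and /a/, so it voices to [b]. /fopapandeirunab/ → fobabandeirunab.
Rule 3 (pre-rhotic lowering): /i/ is a high vowel immediately before /r/, so it lowers to [e]. /fobabandeirunab/ → fobabandeerunab.
Rule 4 (final a-epenthesis): the form ends in the consonant /b/, so [a] is inserted word-finally. /fobabandeerunab/ → fobabandeerunaba.

fobabandeerunaba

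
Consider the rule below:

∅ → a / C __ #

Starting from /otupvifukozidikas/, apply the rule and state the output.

otupvifukozidikasa

the form ends in the consonant /s/, so [a] is inserted word-finally.
Surface form: [otupvifukozidikasa].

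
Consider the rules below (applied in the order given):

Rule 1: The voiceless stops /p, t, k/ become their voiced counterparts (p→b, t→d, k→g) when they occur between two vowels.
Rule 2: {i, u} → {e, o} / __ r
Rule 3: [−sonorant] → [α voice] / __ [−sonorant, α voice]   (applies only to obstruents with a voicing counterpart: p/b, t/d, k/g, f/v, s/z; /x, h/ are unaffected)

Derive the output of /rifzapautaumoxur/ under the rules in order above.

rivzabaudaumoxor

Rule 1 (intervocalic voicing): /p/ is a voiceless stop between vowels /a/ and /a/, so it voices to [b]. /t/ is a voiceless stop between vowels /u/ and /a/, so it voices to [d]. /rifzapautaumoxur/ → rifzabaudaumoxur.
Rule 2 (pre-rhotic lowering): /u/ is a high vowel immediately before /r/, so it lowers to [o]. /rifzabaudaumoxur/ → rifzabaudaumoxor.
Rule 3 (regressive voicing assimilation): /f/ precedes the voiced obstruent /z/, so it voices to [v] by assimilation. /rifzabaudaumoxor/ → rivzabaudaumoxor.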